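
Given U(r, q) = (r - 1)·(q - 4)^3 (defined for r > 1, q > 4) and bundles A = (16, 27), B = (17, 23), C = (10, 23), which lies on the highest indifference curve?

Bundle A

Evaluate utility at each bundle:
U(A) = 182505.
U(B) = 109744.
U(C) = 61731.
Highest utility is A, so A ≻ B ≻ C.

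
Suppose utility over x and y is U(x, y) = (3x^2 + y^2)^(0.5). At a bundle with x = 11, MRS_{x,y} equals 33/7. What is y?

For CES with ρ = 2, MRS = (3/1)·(y/x)^(-1).
Setting (3/1)·(y/11)^(-1) = 33/7 gives (y/11)^(-1) = 11/7, so y/11 = 7/11 and y = 7.

y = 7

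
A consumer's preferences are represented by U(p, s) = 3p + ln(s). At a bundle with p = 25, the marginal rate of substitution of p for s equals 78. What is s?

s = 26

MU_p = 3, MU_s = 1/s.
MRS = 3 ÷ (1/s).
MRS depends only on s: 3·s = 78 ⇒ s = 78/3 = 26.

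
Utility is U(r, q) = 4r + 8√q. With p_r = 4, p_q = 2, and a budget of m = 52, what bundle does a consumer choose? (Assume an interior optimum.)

MU_r = 4, MU_q = 8/(2√q).
MRS = 4 ÷ (8/(2√q)).
Tangency: set MRS = p_r/p_q = 4/2 = 2.
MRS depends only on q: √q = 2 ⇒ √q = 2 ⇒ q* = 4.
From the budget, 4·r = 52 − 2·4 = 44, so r* = 11.

r* = 11, q* = 4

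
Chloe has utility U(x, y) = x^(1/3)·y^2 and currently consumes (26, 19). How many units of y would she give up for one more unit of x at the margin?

MRS = 19/156

MU_x = 1/3·x^(-2/3)·y^2 and MU_y = 2·x^(1/3)·y.
MRS = MU_x/MU_y = (1/6)·y/x.
At (26, 19): MRS = 19/156.
The indifference curve has slope −19/156 at this bundle.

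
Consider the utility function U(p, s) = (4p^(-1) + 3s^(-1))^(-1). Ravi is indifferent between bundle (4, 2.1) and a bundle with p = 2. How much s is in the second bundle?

U depends on (p, s) only through S = 4p^(-1) + 3s^(-1), so equal utility means equal S. At (4, 2.1): S = 17/7.
With p = 2: 4·2^(-1) = 2, so 3s^(-1) = 17/7 − 2 = 3/7, i.e. s^(-1) = 1/7.
Hence s = 1/(1/7) = 7.
Check: U(2, 7) = 0.4118.

s = 7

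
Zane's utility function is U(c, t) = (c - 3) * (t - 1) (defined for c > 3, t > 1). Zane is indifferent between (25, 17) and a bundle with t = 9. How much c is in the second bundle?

U(25, 17) = 352.
Set U(c, 9) = 352 and solve.
With t = 9: (9 − 1) = 8, so (c − 3) = 352/8 = 44.
So c = 3 + 44 = 47.
Check: U(47, 9) = 352.

c = 47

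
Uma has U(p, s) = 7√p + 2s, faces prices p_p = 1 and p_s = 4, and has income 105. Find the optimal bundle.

p* = 49, s* = 14

MU_p = 7/(2√p), MU_s = 2.
MRS = 7/(2√p) ÷ 2.
Tangency: set MRS = p_p/p_s = 1/4 = 0.25.
MRS depends only on p: 1.75/√p = 0.25 ⇒ √p = 1.75/0.25 = 7 ⇒ p* = 49.
From the budget, 4·s = 105 − 1·49 = 56, so s* = 14.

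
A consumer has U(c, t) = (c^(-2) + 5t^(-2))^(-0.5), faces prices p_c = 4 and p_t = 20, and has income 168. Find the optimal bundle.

c* = 7, t* = 7

For CES with ρ = -2, MRS = (1/5)·(t/c)^3.
Tangency: set MRS = p_c/p_t = 4/20 = 0.2.
So (t/c)^3 = 1; taking the cube root, t/c = 1, i.e. t = c.
Substitute into the budget 4·c + 20·t = 168: 24·c = 168, so c* = 7 and t* = 7.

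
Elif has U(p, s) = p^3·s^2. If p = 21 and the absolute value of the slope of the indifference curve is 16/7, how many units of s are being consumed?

MU_p = 3·p^2·s^2 and MU_s = 2·p^3·s.
MRS = MU_p/MU_s = (3/2)·s/p.
Substitute p = 21: MRS = s/14. Setting s/14 = 16/7 gives s = (16/7)·14 = 32.

s = 32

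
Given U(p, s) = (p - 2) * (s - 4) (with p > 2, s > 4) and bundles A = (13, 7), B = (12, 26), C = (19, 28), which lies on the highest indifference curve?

Evaluate utility at each bundle:
U(A) = 33.
U(B) = 220.
U(C) = 408.
Highest utility is C, so C ≻ B ≻ A.

Bundle C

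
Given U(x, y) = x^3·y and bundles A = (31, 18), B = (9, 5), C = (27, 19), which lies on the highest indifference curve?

Bundle A

Evaluate utility at each bundle:
U(A) = 536238.
U(B) = 3645.
U(C) = 373977.
Highest utility is A, so A ≻ C ≻ B.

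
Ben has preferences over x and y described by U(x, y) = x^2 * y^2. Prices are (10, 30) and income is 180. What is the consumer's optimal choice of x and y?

MU_x = 2·x·y^2 and MU_y = 2·x^2·y.
MRS = MU_x/MU_y = y/x.
Tangency: set MRS = p_x/p_y = 10/30 = 1/3.
So y/x = 1/3, i.e. y = (1/3)·x.
Substitute into the budget 10·x + 30·y = 180: 20·x = 180, so x* = 9.
Then y* = (1/3)·9 = 3.

x* = 9, y* = 3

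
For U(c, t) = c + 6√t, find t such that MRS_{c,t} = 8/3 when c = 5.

t = 64

MU_c = 1, MU_t = 6/(2√t).
MRS = 1 ÷ (6/(2√t)).
MRS depends only on t: (1/3)·√t = 8/3 ⇒ √t = (8/3)/(1/3) = 8 ⇒ t = 64.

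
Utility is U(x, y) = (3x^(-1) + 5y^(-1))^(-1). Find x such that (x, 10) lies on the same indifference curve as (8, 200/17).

U depends on (x, y) only through S = 3x^(-1) + 5y^(-1), so equal utility means equal S. At (8, 200/17): S = 0.8.
With y = 10: 5·10^(-1) = 0.5, so 3x^(-1) = 0.8 − 0.5 = 0.3, i.e. x^(-1) = 0.1.
Hence x = 1/0.1 = 10.
Check: U(10, 10) = 1.25.

x = 10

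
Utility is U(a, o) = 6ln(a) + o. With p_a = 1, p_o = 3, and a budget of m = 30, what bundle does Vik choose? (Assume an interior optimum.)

a* = 18, o* = 4

MU_a = 6/a, MU_o = 1.
MRS = 6/a ÷ 1.
Tangency: set MRS = p_a/p_o = 1/3.
MRS depends only on a: 6/a = 1/3 ⇒ a* = 6/(1/3) = 18.
From the budget, 3·o = 30 − 1·18 = 12, so o* = 4.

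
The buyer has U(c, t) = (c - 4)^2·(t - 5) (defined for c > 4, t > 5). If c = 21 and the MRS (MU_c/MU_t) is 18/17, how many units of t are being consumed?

t = 14

MU_c = 2·(c−4)·(t−5), MU_t = (c−4)^2.
MRS = (2/1)·(t−5)/(c−4).
Substitute c = 21: MRS = (t − 5)/8.5. Setting this equal to 18/17 gives t − 5 = (18/17)·8.5 = 9, so t = 14.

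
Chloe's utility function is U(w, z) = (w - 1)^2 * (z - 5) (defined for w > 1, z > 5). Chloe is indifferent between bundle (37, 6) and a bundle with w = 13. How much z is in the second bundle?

z = 14

U(37, 6) = 1296.
Set U(13, z) = 1296 and solve.
With w = 13: (13 − 1)^2 = 144, so (z − 5) = 1296/144 = 9.
So z = 5 + 9 = 14.
Check: U(13, 14) = 1296.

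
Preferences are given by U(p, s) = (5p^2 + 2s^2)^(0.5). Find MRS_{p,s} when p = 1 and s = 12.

For CES with ρ = 2, MRS = (5/2)·(s/p)^(-1).
At (1, 12): MRS = 5/24.
The indifference curve has slope −5/24 at this bundle.

MRS = 5/24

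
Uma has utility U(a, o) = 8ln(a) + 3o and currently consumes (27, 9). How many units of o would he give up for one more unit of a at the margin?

MRS = 8/81

MU_a = 8/a, MU_o = 3.
MRS = 8/a ÷ 3.
At (27, 9): MRS = 8/81.
The indifference curve has slope −8/81 at this bundle.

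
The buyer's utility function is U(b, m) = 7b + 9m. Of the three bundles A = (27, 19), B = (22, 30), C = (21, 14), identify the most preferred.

Evaluate utility at each bundle:
U(A) = 360.
U(B) = 424.
U(C) = 273.
Highest utility is B, so B ≻ A ≻ C.

Bundle B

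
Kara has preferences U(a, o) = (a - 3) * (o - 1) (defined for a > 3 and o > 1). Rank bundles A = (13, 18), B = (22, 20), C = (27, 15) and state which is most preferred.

Evaluate utility at each bundle:
U(A) = 170.
U(B) = 361.
U(C) = 336.
Highest utility is B, so B ≻ C ≻ A.

Bundle B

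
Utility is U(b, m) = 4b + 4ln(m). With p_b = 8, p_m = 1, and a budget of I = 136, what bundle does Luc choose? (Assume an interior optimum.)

b* = 16, m* = 8

MU_b = 4, MU_m = 4/m.
MRS = 4 ÷ (4/m).
Tangency: set MRS = p_b/p_m = 8/1 = 8.
MRS depends only on m: m = 8 ⇒ m* = 8.
From the budget, 8·b = 136 − 1·8 = 128, so b* = 16.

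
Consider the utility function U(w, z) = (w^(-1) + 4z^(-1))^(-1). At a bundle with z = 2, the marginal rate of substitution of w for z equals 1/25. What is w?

w = 5

For CES with ρ = -1, MRS = (1/4)·(z/w)^2.
Setting (1/4)·(2/w)^2 = 1/25 gives (2/w)^2 = 4/25, so 2/w = 0.4 and w = 5.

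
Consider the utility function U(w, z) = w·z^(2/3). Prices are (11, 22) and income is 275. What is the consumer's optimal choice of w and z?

MU_w = z^(2/3) and MU_z = 2/3·w·z^(-1/3).
MRS = MU_w/MU_z = (1.5)·z/w.
Tangency: set MRS = p_w/p_z = 11/22 = 0.5.
So (1.5)·z/w = 0.5, i.e. z = (1/3)·w.
Substitute into the budget 11·w + 22·z = 275: (55/3)·w = 275, so w* = 15.
Then z* = (1/3)·15 = 5.

w* = 15, z* = 5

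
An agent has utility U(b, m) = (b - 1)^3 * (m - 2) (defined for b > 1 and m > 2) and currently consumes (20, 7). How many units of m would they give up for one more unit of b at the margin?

MU_b = 3·(b−1)^2·(m−2), MU_m = (b−1)^3.
MRS = (3/1)·(m−2)/(b−1).
At (20, 7): MRS = 15/19.
That is, one extra unit of b is worth 15/19 units of m at the margin.

MRS = 15/19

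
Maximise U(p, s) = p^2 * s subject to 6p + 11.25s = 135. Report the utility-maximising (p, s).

MU_p = 2·p·s and MU_s = p^2.
MRS = MU_p/MU_s = (2/1)·s/p.
Tangency: set MRS = p_p/p_s = 6/11.25 = 8/15.
So (2/1)·s/p = 8/15, i.e. s = (4/15)·p.
Substitute into the budget 6·p + 11.25·s = 135: 9·p = 135, so p* = 15.
Then s* = (4/15)·15 = 4.

p* = 15, s* = 4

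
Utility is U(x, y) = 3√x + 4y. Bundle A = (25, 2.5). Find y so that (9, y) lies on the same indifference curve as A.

y = 4

U(25, 2.5) = 25.
Set U(9, y) = 25 and solve.
With x = 9: √9 = 3, so 4y = 25 − 3·3 = 16 and y = 4.
Check: U(9, 4) = 25.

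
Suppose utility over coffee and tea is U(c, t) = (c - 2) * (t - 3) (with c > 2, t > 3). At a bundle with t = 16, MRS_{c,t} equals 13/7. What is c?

c = 9

MU_c = (t−3), MU_t = (c−2).
MRS = (t−3)/(c−2).
Substitute t = 16: MRS = 13/(c − 2). Setting this equal to 13/7 gives c − 2 = 13/(13/7) = 7, so c = 9.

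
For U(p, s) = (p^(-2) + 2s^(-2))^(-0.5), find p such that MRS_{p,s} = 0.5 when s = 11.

For CES with ρ = -2, MRS = (1/2)·(s/p)^3.
Setting (1/2)·(11/p)^3 = 0.5 gives (11/p)^3 = 1, so 11/p = 1 and p = 11.

p = 11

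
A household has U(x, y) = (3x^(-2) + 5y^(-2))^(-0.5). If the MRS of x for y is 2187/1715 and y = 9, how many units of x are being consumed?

x = 7

For CES with ρ = -2, MRS = (3/5)·(y/x)^3.
Setting (3/5)·(9/x)^3 = 2187/1715 gives (9/x)^3 = 729/343, so 9/x = 9/7 and x = 7.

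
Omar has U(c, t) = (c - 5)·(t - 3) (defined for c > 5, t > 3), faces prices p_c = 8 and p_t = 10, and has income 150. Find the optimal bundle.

c* = 10, t* = 7

MU_c = (t−3), MU_t = (c−5).
MRS = (t−3)/(c−5).
Tangency: set MRS = p_c/p_t = 8/10 = 0.8.
So (t − 3)/(c − 5) = 0.8, i.e. (t − 3) = 0.8·(c − 5).
Rewrite the budget in excess-of-subsistence terms: 8·(c − 5) + 10·(t − 3) = 150 − 8·5 − 10·3 = 80.
Substituting, 16·(c − 5) = 80, so c − 5 = 5 and c* = 10.
Then t − 3 = 0.8·5 = 4, so t* = 7.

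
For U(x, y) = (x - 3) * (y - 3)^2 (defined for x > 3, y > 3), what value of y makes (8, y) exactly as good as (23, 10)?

y = 17

U(23, 10) = 980.
Set U(8, y) = 980 and solve.
With x = 8: (8 − 3) = 5, so (y − 3)^2 = 980/5 = 196.
Taking the square root (with y > 3): y − 3 = 14, so y = 17.
Check: U(8, 17) = 980.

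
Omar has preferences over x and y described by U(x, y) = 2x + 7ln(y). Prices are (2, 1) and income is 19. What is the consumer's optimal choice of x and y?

x* = 6, y* = 7

MU_x = 2, MU_y = 7/y.
MRS = 2 ÷ (7/y).
Tangency: set MRS = p_x/p_y = 2/1 = 2.
MRS depends only on y: (2/7)·y = 2 ⇒ y* = 2/(2/7) = 7.
From the budget, 2·x = 19 − 1·7 = 12, so x* = 6.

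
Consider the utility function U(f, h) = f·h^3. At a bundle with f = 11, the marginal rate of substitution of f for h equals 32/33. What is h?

MU_f = h^3 and MU_h = 3·f·h^2.
MRS = MU_f/MU_h = (1/3)·h/f.
Substitute f = 11: MRS = h/33. Setting h/33 = 32/33 gives h = (32/33)·33 = 32.

h = 32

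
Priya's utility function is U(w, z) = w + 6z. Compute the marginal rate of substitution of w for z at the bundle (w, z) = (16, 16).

MRS = 1/6

MU_w = 1, MU_z = 6, so MRS = 1/6 at every bundle.
At (16, 16): MRS = 1/6.
So at (16, 16) the consumer would give up 1/6 units of z for one more unit of w.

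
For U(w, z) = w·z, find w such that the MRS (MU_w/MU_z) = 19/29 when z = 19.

w = 29

MU_w = z and MU_z = w.
MRS = MU_w/MU_z = z/w.
Substitute z = 19: MRS = 19/w. Setting 19/w = 19/29 gives w = 19/(19/29) = 29.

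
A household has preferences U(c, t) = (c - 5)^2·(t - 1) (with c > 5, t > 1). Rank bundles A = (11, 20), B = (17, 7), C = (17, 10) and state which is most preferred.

Evaluate utility at each bundle:
U(A) = 684.
U(B) = 864.
U(C) = 1296.
Highest utility is C, so C ≻ B ≻ A.

Bundle C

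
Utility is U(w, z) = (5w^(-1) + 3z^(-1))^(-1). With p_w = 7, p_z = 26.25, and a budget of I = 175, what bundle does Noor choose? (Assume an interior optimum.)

For CES with ρ = -1, MRS = (5/3)·(z/w)^2.
Tangency: set MRS = p_w/p_z = 7/26.25 = 4/15.
So (z/w)^2 = 4/25; taking the square root, z/w = 0.4, i.e. z = 0.4·w.
Substitute into the budget 7·w + 26.25·z = 175: 17.5·w = 175, so w* = 10 and z* = 0.4·10 = 4.

w* = 10, z* = 4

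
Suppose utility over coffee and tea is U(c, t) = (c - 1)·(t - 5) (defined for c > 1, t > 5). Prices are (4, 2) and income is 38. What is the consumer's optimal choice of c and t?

c* = 4, t* = 11

MU_c = (t−5), MU_t = (c−1).
MRS = (t−5)/(c−1).
Tangency: set MRS = p_c/p_t = 4/2 = 2.
So (t − 5)/(c − 1) = 2, i.e. (t − 5) = 2·(c − 1).
Rewrite the budget in excess-of-subsistence terms: 4·(c − 1) + 2·(t − 5) = 38 − 4·1 − 2·5 = 24.
Substituting, 8·(c − 1) = 24, so c − 1 = 3 and c* = 4.
Then t − 5 = 2·3 = 6, so t* = 11.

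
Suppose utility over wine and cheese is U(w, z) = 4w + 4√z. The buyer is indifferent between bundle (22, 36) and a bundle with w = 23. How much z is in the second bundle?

U(22, 36) = 112.
Set U(23, z) = 112 and solve.
With w = 23: 4√z = 112 − 4·23 = 20, so √z = 5 and z = 25.
Check: U(23, 25) = 112.

z = 25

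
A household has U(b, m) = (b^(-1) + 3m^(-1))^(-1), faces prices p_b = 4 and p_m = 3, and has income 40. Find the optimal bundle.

b* = 4, m* = 8

For CES with ρ = -1, MRS = (1/3)·(m/b)^2.
Tangency: set MRS = p_b/p_m = 4/3.
So (m/b)^2 = 4; taking the square root, m/b = 2, i.e. m = 2·b.
Substitute into the budget 4·b + 3·m = 40: 10·b = 40, so b* = 4 and m* = 2·4 = 8.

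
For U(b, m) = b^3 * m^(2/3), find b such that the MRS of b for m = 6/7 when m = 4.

b = 21

MU_b = 3·b^2·m^(2/3) and MU_m = 2/3·b^3·m^(-1/3).
MRS = MU_b/MU_m = (4.5)·m/b.
Substitute m = 4: MRS = 18/b. Setting 18/b = 6/7 gives b = 18/(6/7) = 21.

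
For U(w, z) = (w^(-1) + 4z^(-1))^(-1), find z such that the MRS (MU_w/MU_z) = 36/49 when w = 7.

For CES with ρ = -1, MRS = (1/4)·(z/w)^2.
Setting (1/4)·(z/7)^2 = 36/49 gives (z/7)^2 = 144/49, so z/7 = 12/7 and z = 12.

z = 12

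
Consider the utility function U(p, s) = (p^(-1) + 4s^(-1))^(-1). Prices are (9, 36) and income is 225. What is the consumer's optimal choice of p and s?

p* = 5, s* = 5

For CES with ρ = -1, MRS = (1/4)·(s/p)^2.
Tangency: set MRS = p_p/p_s = 9/36 = 0.25.
So (s/p)^2 = 1; taking the square root, s/p = 1, i.e. s = p.
Substitute into the budget 9·p + 36·s = 225: 45·p = 225, so p* = 5 and s* = 5.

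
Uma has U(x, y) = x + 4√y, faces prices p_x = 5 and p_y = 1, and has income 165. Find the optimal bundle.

x* = 13, y* = 100

MU_x = 1, MU_y = 4/(2√y).
MRS = 1 ÷ (4/(2√y)).
Tangency: set MRS = p_x/p_y = 5/1 = 5.
MRS depends only on y: 0.5·√y = 5 ⇒ √y = 5/0.5 = 10 ⇒ y* = 100.
From the budget, 5·x = 165 − 1·100 = 65, so x* = 13.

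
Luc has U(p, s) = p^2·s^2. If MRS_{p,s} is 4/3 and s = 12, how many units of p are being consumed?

p = 9

MU_p = 2·p·s^2 and MU_s = 2·p^2·s.
MRS = MU_p/MU_s = s/p.
Substitute s = 12: MRS = 12/p. Setting 12/p = 4/3 gives p = 12/(4/3) = 9.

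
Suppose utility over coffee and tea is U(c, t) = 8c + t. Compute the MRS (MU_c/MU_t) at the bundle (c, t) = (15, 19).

MRS = 8

MU_c = 8, MU_t = 1, so MRS = 8/1 = 8 at every bundle.
At (15, 19): MRS = 8.
The indifference curve has slope −8 at this bundle.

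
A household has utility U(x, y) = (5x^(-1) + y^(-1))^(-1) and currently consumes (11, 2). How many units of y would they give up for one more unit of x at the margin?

MRS = 20/121

For CES with ρ = -1, MRS = (5/1)·(y/x)^2.
At (11, 2): MRS = 20/121.
That is, one extra unit of x is worth 20/121 units of y at the margin.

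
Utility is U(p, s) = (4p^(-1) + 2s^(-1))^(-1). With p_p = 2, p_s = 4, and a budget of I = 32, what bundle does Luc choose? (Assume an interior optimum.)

p* = 8, s* = 4

For CES with ρ = -1, MRS = (4/2)·(s/p)^2.
Tangency: set MRS = p_p/p_s = 2/4 = 0.5.
So (s/p)^2 = 0.25; taking the square root, s/p = 0.5, i.e. s = 0.5·p.
Substitute into the budget 2·p + 4·s = 32: 4·p = 32, so p* = 8 and s* = 0.5·8 = 4.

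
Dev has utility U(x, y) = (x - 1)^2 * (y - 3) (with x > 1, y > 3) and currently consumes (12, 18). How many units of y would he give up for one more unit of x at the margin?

MRS = 30/11

MU_x = 2·(x−1)·(y−3), MU_y = (x−1)^2.
MRS = (2/1)·(y−3)/(x−1).
At (12, 18): MRS = 30/11.
So at (12, 18) the consumer would give up 30/11 units of y for one more unit of x.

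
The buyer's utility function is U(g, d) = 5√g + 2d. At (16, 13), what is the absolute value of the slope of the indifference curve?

MU_g = 5/(2√g), MU_d = 2.
MRS = 5/(2√g) ÷ 2.
At (16, 13): MRS = 5/16.
The indifference curve has slope −5/16 at this bundle.

MRS = 5/16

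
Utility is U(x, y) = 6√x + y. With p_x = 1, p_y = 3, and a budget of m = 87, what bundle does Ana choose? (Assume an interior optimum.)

x* = 81, y* = 2

MU_x = 6/(2√x), MU_y = 1.
MRS = 6/(2√x) ÷ 1.
Tangency: set MRS = p_x/p_y = 1/3.
MRS depends only on x: 3/√x = 1/3 ⇒ √x = 3/(1/3) = 9 ⇒ x* = 81.
From the budget, 3·y = 87 − 1·81 = 6, so y* = 2.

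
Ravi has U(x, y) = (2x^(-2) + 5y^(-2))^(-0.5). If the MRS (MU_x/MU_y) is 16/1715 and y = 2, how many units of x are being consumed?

For CES with ρ = -2, MRS = (2/5)·(y/x)^3.
Setting (2/5)·(2/x)^3 = 16/1715 gives (2/x)^3 = 8/343, so 2/x = 2/7 and x = 7.

x = 7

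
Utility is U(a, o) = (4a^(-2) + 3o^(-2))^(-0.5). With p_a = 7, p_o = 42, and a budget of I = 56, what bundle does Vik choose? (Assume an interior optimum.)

For CES with ρ = -2, MRS = (4/3)·(o/a)^3.
Tangency: set MRS = p_a/p_o = 7/42 = 1/6.
So (o/a)^3 = 0.125; taking the cube root, o/a = 0.5, i.e. o = 0.5·a.
Substitute into the budget 7·a + 42·o = 56: 28·a = 56, so a* = 2 and o* = 0.5·2 = 1.

a* = 2, o* = 1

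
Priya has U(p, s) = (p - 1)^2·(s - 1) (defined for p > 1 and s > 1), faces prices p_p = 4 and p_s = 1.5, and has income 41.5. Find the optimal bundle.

p* = 7, s* = 9

MU_p = 2·(p−1)·(s−1), MU_s = (p−1)^2.
MRS = (2/1)·(s−1)/(p−1).
Tangency: set MRS = p_p/p_s = 4/1.5 = 8/3.
So (2/1)·(s − 1)/(p − 1) = 8/3, i.e. (s − 1) = (4/3)·(p − 1).
Rewrite the budget in excess-of-subsistence terms: 4·(p − 1) + 1.5·(s − 1) = 41.5 − 4·1 − 1.5·1 = 36.
Substituting, 6·(p − 1) = 36, so p − 1 = 6 and p* = 7.
Then s − 1 = (4/3)·6 = 8, so s* = 9.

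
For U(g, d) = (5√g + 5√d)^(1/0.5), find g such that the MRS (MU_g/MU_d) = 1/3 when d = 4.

g = 36

For CES with ρ = 0.5, MRS = √(d/g).
Setting √(4/g) = 1/3 gives 4/g = 1/9 and g = 36.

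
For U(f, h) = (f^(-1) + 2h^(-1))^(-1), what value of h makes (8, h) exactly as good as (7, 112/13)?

h = 8

U depends on (f, h) only through S = f^(-1) + 2h^(-1), so equal utility means equal S. At (7, 112/13): S = 0.375.
With f = 8: 8^(-1) = 0.125, so 2h^(-1) = 0.375 − 0.125 = 0.25, i.e. h^(-1) = 0.125.
Hence h = 1/0.125 = 8.
Check: U(8, 8) = 2.6667.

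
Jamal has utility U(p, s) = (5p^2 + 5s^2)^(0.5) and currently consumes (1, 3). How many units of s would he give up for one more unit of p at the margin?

MRS = 1/3

For CES with ρ = 2, MRS = (s/p)^(-1).
At (1, 3): MRS = 1/3.
So at (1, 3) the consumer would give up 1/3 units of s for one more unit of p.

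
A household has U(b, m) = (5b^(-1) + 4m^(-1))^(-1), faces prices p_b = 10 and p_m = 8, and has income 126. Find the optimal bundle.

For CES with ρ = -1, MRS = (5/4)·(m/b)^2.
Tangency: set MRS = p_b/p_m = 10/8 = 1.25.
So (m/b)^2 = 1; taking the square root, m/b = 1, i.e. m = b.
Substitute into the budget 10·b + 8·m = 126: 18·b = 126, so b* = 7 and m* = 7.

b* = 7, m* = 7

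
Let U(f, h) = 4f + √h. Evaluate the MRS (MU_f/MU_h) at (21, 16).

MRS = 32

MU_f = 4, MU_h = 1/(2√h).
MRS = 4 ÷ (1/(2√h)).
At (21, 16): MRS = 32.
So at (21, 16) the consumer would give up 32 units of h for one more unit of f.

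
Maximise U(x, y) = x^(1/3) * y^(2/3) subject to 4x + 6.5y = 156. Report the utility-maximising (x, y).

MU_x = 1/3·x^(-2/3)·y^(2/3) and MU_y = 2/3·x^(1/3)·y^(-1/3).
MRS = MU_x/MU_y = (0.5)·y/x.
Tangency: set MRS = p_x/p_y = 4/6.5 = 8/13.
So (0.5)·y/x = 8/13, i.e. y = (16/13)·x.
Substitute into the budget 4·x + 6.5·y = 156: 12·x = 156, so x* = 13.
Then y* = (16/13)·13 = 16.

x* = 13, y* = 16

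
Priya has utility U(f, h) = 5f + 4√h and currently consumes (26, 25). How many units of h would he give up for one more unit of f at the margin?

MU_f = 5, MU_h = 4/(2√h).
MRS = 5 ÷ (4/(2√h)).
At (26, 25): MRS = 12.5.
So at (26, 25) the consumer would give up 12.5 units of h for one more unit of f.

MRS = 12.5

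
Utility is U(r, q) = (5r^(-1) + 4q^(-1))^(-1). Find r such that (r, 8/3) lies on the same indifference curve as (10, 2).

r = 5

U depends on (r, q) only through S = 5r^(-1) + 4q^(-1), so equal utility means equal S. At (10, 2): S = 2.5.
With q = 8/3: 4·(8/3)^(-1) = 1.5, so 5r^(-1) = 2.5 − 1.5 = 1, i.e. r^(-1) = 0.2.
Hence r = 1/0.2 = 5.
Check: U(5, 8/3) = 0.4.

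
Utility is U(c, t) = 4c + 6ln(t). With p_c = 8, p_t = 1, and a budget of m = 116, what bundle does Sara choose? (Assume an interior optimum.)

MU_c = 4, MU_t = 6/t.
MRS = 4 ÷ (6/t).
Tangency: set MRS = p_c/p_t = 8/1 = 8.
MRS depends only on t: (2/3)·t = 8 ⇒ t* = 8/(2/3) = 12.
From the budget, 8·c = 116 − 1·12 = 104, so c* = 13.

c* = 13, t* = 12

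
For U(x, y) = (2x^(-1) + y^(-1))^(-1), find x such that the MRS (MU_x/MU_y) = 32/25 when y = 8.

x = 10

For CES with ρ = -1, MRS = (2/1)·(y/x)^2.
Setting (2/1)·(8/x)^2 = 32/25 gives (8/x)^2 = 16/25, so 8/x = 0.8 and x = 10.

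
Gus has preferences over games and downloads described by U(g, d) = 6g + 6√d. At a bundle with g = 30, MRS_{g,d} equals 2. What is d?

MU_g = 6, MU_d = 6/(2√d).
MRS = 6 ÷ (6/(2√d)).
MRS depends only on d: 2·√d = 2 ⇒ √d = 2/2 = 1 ⇒ d = 1.

d = 1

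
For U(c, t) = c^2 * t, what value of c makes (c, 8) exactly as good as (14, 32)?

c = 28

U(14, 32) = 6272.
Set U(c, 8) = 6272 and solve.
With t = 8: c^2 = 6272/8 = 784; taking the square root, c = 28.
Check: U(28, 8) = 6272.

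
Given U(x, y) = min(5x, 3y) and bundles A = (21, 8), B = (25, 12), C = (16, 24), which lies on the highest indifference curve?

Evaluate utility at each bundle:
U(A) = 24.
U(B) = 36.
U(C) = 72.
Highest utility is C, so C ≻ B ≻ A.

Bundle C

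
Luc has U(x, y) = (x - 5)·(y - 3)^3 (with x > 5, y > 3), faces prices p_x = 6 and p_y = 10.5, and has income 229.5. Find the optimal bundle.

MU_x = (y−3)^3, MU_y = 3·(x−5)·(y−3)^2.
MRS = (1/3)·(y−3)/(x−5).
Tangency: set MRS = p_x/p_y = 6/10.5 = 4/7.
So (1/3)·(y − 3)/(x − 5) = 4/7, i.e. (y − 3) = (12/7)·(x − 5).
Rewrite the budget in excess-of-subsistence terms: 6·(x − 5) + 10.5·(y − 3) = 229.5 − 6·5 − 10.5·3 = 168.
Substituting, 24·(x − 5) = 168, so x − 5 = 7 and x* = 12.
Then y − 3 = (12/7)·7 = 12, so y* = 15.

x* = 12, y* = 15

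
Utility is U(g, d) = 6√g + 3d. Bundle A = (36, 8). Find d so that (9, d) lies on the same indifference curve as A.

U(36, 8) = 60.
Set U(9, d) = 60 and solve.
With g = 9: √9 = 3, so 3d = 60 − 6·3 = 42 and d = 14.
Check: U(9, 14) = 60.

d = 14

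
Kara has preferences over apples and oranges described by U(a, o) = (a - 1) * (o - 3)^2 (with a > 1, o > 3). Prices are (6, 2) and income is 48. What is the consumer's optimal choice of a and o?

MU_a = (o−3)^2, MU_o = 2·(a−1)·(o−3).
MRS = (1/2)·(o−3)/(a−1).
Tangency: set MRS = p_a/p_o = 6/2 = 3.
So (1/2)·(o − 3)/(a − 1) = 3, i.e. (o − 3) = 6·(a − 1).
Rewrite the budget in excess-of-subsistence terms: 6·(a − 1) + 2·(o − 3) = 48 − 6·1 − 2·3 = 36.
Substituting, 18·(a − 1) = 36, so a − 1 = 2 and a* = 3.
Then o − 3 = 6·2 = 12, so o* = 15.

a* = 3, o* = 15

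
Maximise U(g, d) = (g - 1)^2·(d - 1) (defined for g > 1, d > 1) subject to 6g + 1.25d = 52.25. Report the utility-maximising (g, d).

g* = 6, d* = 13

MU_g = 2·(g−1)·(d−1), MU_d = (g−1)^2.
MRS = (2/1)·(d−1)/(g−1).
Tangency: set MRS = p_g/p_d = 6/1.25 = 4.8.
So (2/1)·(d − 1)/(g − 1) = 4.8, i.e. (d − 1) = 2.4·(g − 1).
Rewrite the budget in excess-of-subsistence terms: 6·(g − 1) + 1.25·(d − 1) = 52.25 − 6·1 − 1.25·1 = 45.
Substituting, 9·(g − 1) = 45, so g − 1 = 5 and g* = 6.
Then d − 1 = 2.4·5 = 12, so d* = 13.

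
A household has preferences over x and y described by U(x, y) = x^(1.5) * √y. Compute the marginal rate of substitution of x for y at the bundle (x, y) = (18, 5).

MRS = 5/6

MU_x = 1.5·√x·√y and MU_y = 0.5·x^(1.5)·y^(-0.5).
MRS = MU_x/MU_y = (3)·y/x.
At (18, 5): MRS = 5/6.
That is, one extra unit of x is worth 5/6 units of y at the margin.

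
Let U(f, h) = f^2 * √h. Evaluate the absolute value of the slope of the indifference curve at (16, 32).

MU_f = 2·f·√h and MU_h = 0.5·f^2·h^(-0.5).
MRS = MU_f/MU_h = (4)·h/f.
At (16, 32): MRS = 8.
The indifference curve has slope −8 at this bundle.

MRS = 8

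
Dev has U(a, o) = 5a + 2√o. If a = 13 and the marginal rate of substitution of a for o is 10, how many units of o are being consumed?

o = 4

MU_a = 5, MU_o = 2/(2√o).
MRS = 5 ÷ (2/(2√o)).
MRS depends only on o: 5·√o = 10 ⇒ √o = 10/5 = 2 ⇒ o = 4.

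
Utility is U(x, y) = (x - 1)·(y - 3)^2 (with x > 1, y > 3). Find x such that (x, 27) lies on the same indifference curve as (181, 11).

U(181, 11) = 11520.
Set U(x, 27) = 11520 and solve.
With y = 27: (27 − 3)^2 = 576, so (x − 1) = 11520/576 = 20.
So x = 1 + 20 = 21.
Check: U(21, 27) = 11520.

x = 21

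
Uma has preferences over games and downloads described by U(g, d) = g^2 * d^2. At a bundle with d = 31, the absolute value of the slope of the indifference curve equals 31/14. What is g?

MU_g = 2·g·d^2 and MU_d = 2·g^2·d.
MRS = MU_g/MU_d = d/g.
Substitute d = 31: MRS = 31/g. Setting 31/g = 31/14 gives g = 31/(31/14) = 14.

g = 14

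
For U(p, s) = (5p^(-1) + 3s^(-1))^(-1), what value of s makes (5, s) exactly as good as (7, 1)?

U depends on (p, s) only through S = 5p^(-1) + 3s^(-1), so equal utility means equal S. At (7, 1): S = 26/7.
With p = 5: 5·5^(-1) = 1, so 3s^(-1) = 26/7 − 1 = 19/7, i.e. s^(-1) = 19/21.
Hence s = 1/(19/21) = 21/19.
Check: U(5, 21/19) = 0.2692.

s = 21/19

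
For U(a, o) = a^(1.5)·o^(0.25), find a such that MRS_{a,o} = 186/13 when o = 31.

MU_a = 1.5·√a·o^(0.25) and MU_o = 0.25·a^(1.5)·o^(-0.75).
MRS = MU_a/MU_o = (6)·o/a.
Substitute o = 31: MRS = 186/a. Setting 186/a = 186/13 gives a = 186/(186/13) = 13.

a = 13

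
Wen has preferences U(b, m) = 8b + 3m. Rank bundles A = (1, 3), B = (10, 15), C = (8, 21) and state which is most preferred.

Bundle C

Evaluate utility at each bundle:
U(A) = 17.
U(B) = 125.
U(C) = 127.
Highest utility is C, so C ≻ B ≻ A.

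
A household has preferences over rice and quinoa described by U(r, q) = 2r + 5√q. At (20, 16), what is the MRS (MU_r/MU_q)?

MRS = 3.2

MU_r = 2, MU_q = 5/(2√q).
MRS = 2 ÷ (5/(2√q)).
At (20, 16): MRS = 3.2.
So at (20, 16) the consumer would give up 3.2 units of q for one more unit of r.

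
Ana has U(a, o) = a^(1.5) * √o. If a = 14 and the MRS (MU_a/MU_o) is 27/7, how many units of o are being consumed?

MU_a = 1.5·√a·√o and MU_o = 0.5·a^(1.5)·o^(-0.5).
MRS = MU_a/MU_o = (3)·o/a.
Substitute a = 14: MRS = o/(14/3). Setting o/(14/3) = 27/7 gives o = (27/7)·(14/3) = 18.

o = 18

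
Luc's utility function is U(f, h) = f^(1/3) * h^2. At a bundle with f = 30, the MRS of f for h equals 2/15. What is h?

h = 24

MU_f = 1/3·f^(-2/3)·h^2 and MU_h = 2·f^(1/3)·h.
MRS = MU_f/MU_h = (1/6)·h/f.
Substitute f = 30: MRS = h/180. Setting h/180 = 2/15 gives h = (2/15)·180 = 24.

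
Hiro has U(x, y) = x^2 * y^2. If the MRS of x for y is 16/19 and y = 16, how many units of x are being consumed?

MU_x = 2·x·y^2 and MU_y = 2·x^2·y.
MRS = MU_x/MU_y = y/x.
Substitute y = 16: MRS = 16/x. Setting 16/x = 16/19 gives x = 16/(16/19) = 19.

x = 19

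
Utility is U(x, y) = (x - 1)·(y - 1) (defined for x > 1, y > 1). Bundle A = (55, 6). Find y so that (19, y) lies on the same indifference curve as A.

U(55, 6) = 270.
Set U(19, y) = 270 and solve.
With x = 19: (19 − 1) = 18, so (y − 1) = 270/18 = 15.
So y = 1 + 15 = 16.
Check: U(19, 16) = 270.

y = 16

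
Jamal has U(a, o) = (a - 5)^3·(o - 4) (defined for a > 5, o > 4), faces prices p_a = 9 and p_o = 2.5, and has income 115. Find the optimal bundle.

a* = 10, o* = 10

MU_a = 3·(a−5)^2·(o−4), MU_o = (a−5)^3.
MRS = (3/1)·(o−4)/(a−5).
Tangency: set MRS = p_a/p_o = 9/2.5 = 3.6.
So (3/1)·(o − 4)/(a − 5) = 3.6, i.e. (o − 4) = 1.2·(a − 5).
Rewrite the budget in excess-of-subsistence terms: 9·(a − 5) + 2.5·(o − 4) = 115 − 9·5 − 2.5·4 = 60.
Substituting, 12·(a − 5) = 60, so a − 5 = 5 and a* = 10.
Then o − 4 = 1.2·5 = 6, so o* = 10.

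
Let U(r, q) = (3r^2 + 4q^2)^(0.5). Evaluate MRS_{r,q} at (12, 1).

For CES with ρ = 2, MRS = (3/4)·(q/r)^(-1).
At (12, 1): MRS = 9.
That is, one extra unit of r is worth 9 units of q at the margin.

MRS = 9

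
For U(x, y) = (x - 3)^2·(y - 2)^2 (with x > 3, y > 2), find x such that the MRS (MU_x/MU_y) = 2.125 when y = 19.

x = 11

MU_x = 2·(x−3)·(y−2)^2, MU_y = 2·(x−3)^2·(y−2).
MRS = (y−2)/(x−3).
Substitute y = 19: MRS = 17/(x − 3). Setting this equal to 2.125 gives x − 3 = 17/2.125 = 8, so x = 11.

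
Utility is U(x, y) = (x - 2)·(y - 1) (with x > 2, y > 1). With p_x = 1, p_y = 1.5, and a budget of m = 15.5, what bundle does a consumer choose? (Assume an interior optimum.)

MU_x = (y−1), MU_y = (x−2).
MRS = (y−1)/(x−2).
Tangency: set MRS = p_x/p_y = 1/1.5 = 2/3.
So (y − 1)/(x − 2) = 2/3, i.e. (y − 1) = (2/3)·(x − 2).
Rewrite the budget in excess-of-subsistence terms: 1·(x − 2) + 1.5·(y − 1) = 15.5 − 1·2 − 1.5·1 = 12.
Substituting, 2·(x − 2) = 12, so x − 2 = 6 and x* = 8.
Then y − 1 = (2/3)·6 = 4, so y* = 5.

x* = 8, y* = 5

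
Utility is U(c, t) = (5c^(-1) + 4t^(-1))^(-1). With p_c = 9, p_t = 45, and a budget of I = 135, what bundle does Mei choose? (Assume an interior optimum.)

c* = 5, t* = 2

For CES with ρ = -1, MRS = (5/4)·(t/c)^2.
Tangency: set MRS = p_c/p_t = 9/45 = 0.2.
So (t/c)^2 = 4/25; taking the square root, t/c = 0.4, i.e. t = 0.4·c.
Substitute into the budget 9·c + 45·t = 135: 27·c = 135, so c* = 5 and t* = 0.4·5 = 2.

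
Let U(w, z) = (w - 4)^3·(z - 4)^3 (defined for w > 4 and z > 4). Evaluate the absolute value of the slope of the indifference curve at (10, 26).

MU_w = 3·(w−4)^2·(z−4)^3, MU_z = 3·(w−4)^3·(z−4)^2.
MRS = (z−4)/(w−4).
At (10, 26): MRS = 11/3.
That is, one extra unit of w is worth 11/3 units of z at the margin.

MRS = 11/3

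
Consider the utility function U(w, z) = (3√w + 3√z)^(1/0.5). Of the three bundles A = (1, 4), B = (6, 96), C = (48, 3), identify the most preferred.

Bundle B

Evaluate utility at each bundle:
U(A) = 81.000.
U(B) = 1350.000.
U(C) = 675.000.
Highest utility is B, so B ≻ C ≻ A.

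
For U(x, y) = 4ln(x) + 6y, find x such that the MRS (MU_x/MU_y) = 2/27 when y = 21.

x = 9

MU_x = 4/x, MU_y = 6.
MRS = 4/x ÷ 6.
MRS depends only on x: (2/3)/x = 2/27 ⇒ x = (2/3)/(2/27) = 9.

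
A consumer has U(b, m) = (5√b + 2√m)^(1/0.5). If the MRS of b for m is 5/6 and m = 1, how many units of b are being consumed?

b = 9

For CES with ρ = 0.5, MRS = (5/2)·√(m/b).
Setting (5/2)·√(1/b) = 5/6 gives √(1/b) = 1/3, so 1/b = 1/9 and b = 9.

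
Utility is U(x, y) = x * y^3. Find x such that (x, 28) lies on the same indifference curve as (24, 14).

x = 3

U(24, 14) = 65856.
Set U(x, 28) = 65856 and solve.
With y = 28: 28^3 = 21952, so x = 65856/21952 = 3.
Check: U(3, 28) = 65856.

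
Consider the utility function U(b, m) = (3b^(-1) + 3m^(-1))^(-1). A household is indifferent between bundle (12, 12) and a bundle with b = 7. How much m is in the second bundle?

U depends on (b, m) only through S = 3b^(-1) + 3m^(-1), so equal utility means equal S. At (12, 12): S = 0.5.
With b = 7: 3·7^(-1) = 3/7, so 3m^(-1) = 0.5 − 3/7 = 1/14, i.e. m^(-1) = 1/42.
Hence m = 1/(1/42) = 42.
Check: U(7, 42) = 2.

m = 42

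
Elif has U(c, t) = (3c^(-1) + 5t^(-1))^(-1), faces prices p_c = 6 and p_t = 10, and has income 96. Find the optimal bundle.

For CES with ρ = -1, MRS = (3/5)·(t/c)^2.
Tangency: set MRS = p_c/p_t = 6/10 = 0.6.
So (t/c)^2 = 1; taking the square root, t/c = 1, i.e. t = c.
Substitute into the budget 6·c + 10·t = 96: 16·c = 96, so c* = 6 and t* = 6.

c* = 6, t* = 6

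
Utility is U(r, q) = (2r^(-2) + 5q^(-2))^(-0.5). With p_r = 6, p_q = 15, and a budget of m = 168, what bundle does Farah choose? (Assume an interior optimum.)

r* = 8, q* = 8

For CES with ρ = -2, MRS = (2/5)·(q/r)^3.
Tangency: set MRS = p_r/p_q = 6/15 = 0.4.
So (q/r)^3 = 1; taking the cube root, q/r = 1, i.e. q = r.
Substitute into the budget 6·r + 15·q = 168: 21·r = 168, so r* = 8 and q* = 8.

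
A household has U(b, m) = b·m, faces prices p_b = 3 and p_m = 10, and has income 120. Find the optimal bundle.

b* = 20, m* = 6

MU_b = m and MU_m = b.
MRS = MU_b/MU_m = m/b.
Tangency: set MRS = p_b/p_m = 3/10 = 0.3.
So m/b = 0.3, i.e. m = 0.3·b.
Substitute into the budget 3·b + 10·m = 120: 6·b = 120, so b* = 20.
Then m* = 0.3·20 = 6.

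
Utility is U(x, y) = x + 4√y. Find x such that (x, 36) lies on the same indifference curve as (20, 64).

x = 28

U(20, 64) = 52.
Set U(x, 36) = 52 and solve.
With y = 36: √36 = 6, so x = 52 − 4·6 = 28.
Check: U(28, 36) = 52.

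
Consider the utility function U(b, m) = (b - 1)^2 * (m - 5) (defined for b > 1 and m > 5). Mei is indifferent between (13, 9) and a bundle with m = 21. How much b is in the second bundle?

b = 7

U(13, 9) = 576.
Set U(b, 21) = 576 and solve.
With m = 21: (21 − 5) = 16, so (b − 1)^2 = 576/16 = 36.
Taking the square root (with b > 1): b − 1 = 6, so b = 7.
Check: U(7, 21) = 576.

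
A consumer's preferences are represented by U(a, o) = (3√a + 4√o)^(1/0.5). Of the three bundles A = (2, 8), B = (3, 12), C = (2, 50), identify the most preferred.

Bundle C

Evaluate utility at each bundle:
U(A) = 242.000.
U(B) = 363.000.
U(C) = 1058.000.
Highest utility is C, so C ≻ B ≻ A.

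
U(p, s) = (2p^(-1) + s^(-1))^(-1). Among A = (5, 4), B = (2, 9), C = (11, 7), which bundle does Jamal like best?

Evaluate utility at each bundle:
U(A) = 1.538.
U(B) = 0.900.
U(C) = 3.080.
Highest utility is C, so C ≻ A ≻ B.

Bundle C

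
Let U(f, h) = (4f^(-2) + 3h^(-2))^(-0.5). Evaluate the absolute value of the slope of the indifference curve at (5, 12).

MRS = 2304/125

For CES with ρ = -2, MRS = (4/3)·(h/f)^3.
At (5, 12): MRS = 2304/125.
That is, one extra unit of f is worth 2304/125 units of h at the margin.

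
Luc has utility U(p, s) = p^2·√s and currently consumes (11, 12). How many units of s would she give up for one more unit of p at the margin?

MRS = 48/11

MU_p = 2·p·√s and MU_s = 0.5·p^2·s^(-0.5).
MRS = MU_p/MU_s = (4)·s/p.
At (11, 12): MRS = 48/11.
So at (11, 12) the consumer would give up 48/11 units of s for one more unit of p.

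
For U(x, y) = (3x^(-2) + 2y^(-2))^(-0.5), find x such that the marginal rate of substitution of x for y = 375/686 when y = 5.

For CES with ρ = -2, MRS = (3/2)·(y/x)^3.
Setting (3/2)·(5/x)^3 = 375/686 gives (5/x)^3 = 125/343, so 5/x = 5/7 and x = 7.

x = 7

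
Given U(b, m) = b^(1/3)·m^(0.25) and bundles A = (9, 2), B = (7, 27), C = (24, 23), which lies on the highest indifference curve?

Bundle C

Evaluate utility at each bundle:
U(A) = 2.474.
U(B) = 4.361.
U(C) = 6.317.
Highest utility is C, so C ≻ B ≻ A.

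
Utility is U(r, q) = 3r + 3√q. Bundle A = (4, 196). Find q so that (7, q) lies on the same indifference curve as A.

U(4, 196) = 54.
Set U(7, q) = 54 and solve.
With r = 7: 3√q = 54 − 3·7 = 33, so √q = 11 and q = 121.
Check: U(7, 121) = 54.

q = 121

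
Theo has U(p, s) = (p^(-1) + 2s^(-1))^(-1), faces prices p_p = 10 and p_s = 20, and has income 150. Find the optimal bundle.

For CES with ρ = -1, MRS = (1/2)·(s/p)^2.
Tangency: set MRS = p_p/p_s = 10/20 = 0.5.
So (s/p)^2 = 1; taking the square root, s/p = 1, i.e. s = p.
Substitute into the budget 10·p + 20·s = 150: 30·p = 150, so p* = 5 and s* = 5.

p* = 5, s* = 5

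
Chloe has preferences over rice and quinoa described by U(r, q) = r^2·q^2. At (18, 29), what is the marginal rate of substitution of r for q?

MRS = 29/18

MU_r = 2·r·q^2 and MU_q = 2·r^2·q.
MRS = MU_r/MU_q = q/r.
At (18, 29): MRS = 29/18.
That is, one extra unit of r is worth 29/18 units of q at the margin.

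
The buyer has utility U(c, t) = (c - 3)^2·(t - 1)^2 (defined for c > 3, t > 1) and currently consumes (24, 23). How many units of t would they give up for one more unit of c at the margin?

MRS = 22/21

MU_c = 2·(c−3)·(t−1)^2, MU_t = 2·(c−3)^2·(t−1).
MRS = (t−1)/(c−3).
At (24, 23): MRS = 22/21.
So at (24, 23) the consumer would give up 22/21 units of t for one more unit of c.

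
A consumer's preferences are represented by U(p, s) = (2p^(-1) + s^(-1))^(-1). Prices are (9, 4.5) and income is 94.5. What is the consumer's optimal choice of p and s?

For CES with ρ = -1, MRS = (2/1)·(s/p)^2.
Tangency: set MRS = p_p/p_s = 9/4.5 = 2.
So (s/p)^2 = 1; taking the square root, s/p = 1, i.e. s = p.
Substitute into the budget 9·p + 4.5·s = 94.5: 13.5·p = 94.5, so p* = 7 and s* = 7.

p* = 7, s* = 7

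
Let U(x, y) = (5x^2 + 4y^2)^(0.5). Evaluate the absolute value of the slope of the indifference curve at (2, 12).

MRS = 5/24

For CES with ρ = 2, MRS = (5/4)·(y/x)^(-1).
At (2, 12): MRS = 5/24.
So at (2, 12) the consumer would give up 5/24 units of y for one more unit of x.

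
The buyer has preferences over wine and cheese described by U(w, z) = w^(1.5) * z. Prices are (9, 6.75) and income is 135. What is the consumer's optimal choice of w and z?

MU_w = 1.5·√w·z and MU_z = w^(1.5).
MRS = MU_w/MU_z = (1.5)·z/w.
Tangency: set MRS = p_w/p_z = 9/6.75 = 4/3.
So (1.5)·z/w = 4/3, i.e. z = (8/9)·w.
Substitute into the budget 9·w + 6.75·z = 135: 15·w = 135, so w* = 9.
Then z* = (8/9)·9 = 8.

w* = 9, z* = 8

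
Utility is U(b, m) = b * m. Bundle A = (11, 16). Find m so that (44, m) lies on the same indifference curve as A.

m = 4

U(11, 16) = 176.
Set U(44, m) = 176 and solve.
With b = 44: m = 176/44 = 4.
Check: U(44, 4) = 176.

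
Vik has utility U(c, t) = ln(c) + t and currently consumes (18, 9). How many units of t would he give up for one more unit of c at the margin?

MU_c = 1/c, MU_t = 1.
MRS = 1/c ÷ 1.
At (18, 9): MRS = 1/18.
So at (18, 9) the consumer would give up 1/18 units of t for one more unit of c.

MRS = 1/18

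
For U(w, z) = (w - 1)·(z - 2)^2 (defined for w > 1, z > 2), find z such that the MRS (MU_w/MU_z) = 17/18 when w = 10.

z = 19

MU_w = (z−2)^2, MU_z = 2·(w−1)·(z−2).
MRS = (1/2)·(z−2)/(w−1).
Substitute w = 10: MRS = (z − 2)/18. Setting this equal to 17/18 gives z − 2 = (17/18)·18 = 17, so z = 19.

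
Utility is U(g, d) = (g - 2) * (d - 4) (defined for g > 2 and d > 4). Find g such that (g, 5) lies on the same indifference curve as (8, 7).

g = 20

U(8, 7) = 18.
Set U(g, 5) = 18 and solve.
With d = 5: (5 − 4) = 1, so (g − 2) = 18/1 = 18.
So g = 2 + 18 = 20.
Check: U(20, 5) = 18.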